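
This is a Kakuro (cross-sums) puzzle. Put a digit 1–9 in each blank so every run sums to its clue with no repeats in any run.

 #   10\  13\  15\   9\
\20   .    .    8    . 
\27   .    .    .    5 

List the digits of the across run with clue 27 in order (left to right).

R1C4 = 9 − 5 = 4 completes the 9 down.
R2C3 = 15 − 8 = 7 completes the 15 down.
No cell is forced outright now. R2C1 can only be 6 or 9 (the digits allowed by both its 27 across and its 10 down). If R2C1 = 6: then R1C1 would have to be in {1,2,3,5,6,7} for the 20 across but in {4} for the 10 down — contradiction. So R2C1 = 9.
R1C1 = 10 − 9 = 1 completes the 10 down.
R1C2 = 20 − 13 = 7 completes the 20 across.
R2C2 = 27 − 21 = 6 completes the 27 across.

9 6 7 5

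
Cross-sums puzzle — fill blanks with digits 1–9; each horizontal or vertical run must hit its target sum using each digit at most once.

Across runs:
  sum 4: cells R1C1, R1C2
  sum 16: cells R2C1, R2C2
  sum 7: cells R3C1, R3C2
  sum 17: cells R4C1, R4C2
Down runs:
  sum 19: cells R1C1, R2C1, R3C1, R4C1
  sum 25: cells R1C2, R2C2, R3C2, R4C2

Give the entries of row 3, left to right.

4 in 2 cells must be {1,3}; 16 in 2 cells must be {7,9}; 17 in 2 cells must be {8,9}.
Nothing is forced directly, so branch on R1C1, whose candidates are 1 or 3. If R1C1 = 3: that forces R1C2 = 1, after which R3C2 would have to be in {1,2,3,4,5,6} for the 7 across but in {7,8,9} for the 25 down — contradiction. So R1C1 = 1.
R1C2 = 4 − 1 = 3 completes the 4 across.
Nothing is forced directly, so branch on R3C2, whose candidates are 5 or 6. If R3C2 = 6: then R3C1 would have to be in {1} for the 7 across but in {2,3,4,5,6,7,8,9} for the 19 down — contradiction. So R3C2 = 5.
R2C2 = 9: the only remaining digit allowed by both the 16 across and the 25 down.
R3C1 = 7 − 5 = 2 completes the 7 across.

2 5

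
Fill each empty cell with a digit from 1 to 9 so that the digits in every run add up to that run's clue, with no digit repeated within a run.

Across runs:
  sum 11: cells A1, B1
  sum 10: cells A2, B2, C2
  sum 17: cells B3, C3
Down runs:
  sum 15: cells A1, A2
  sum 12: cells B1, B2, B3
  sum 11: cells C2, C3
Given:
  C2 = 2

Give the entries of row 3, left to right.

8 9

17 in 2 cells must be {8,9}.
Given what's placed, A2 must be 7 to fit the 10 across and 15 down.
B2 = 10 − 9 = 1 completes the 10 across.
C3 = 11 − 2 = 9 completes the 11 down.
A1 = 15 − 7 = 8 completes the 15 down.
B1 = 11 − 8 = 3 completes the 11 across.
B3 = 17 − 9 = 8 completes the 17 across.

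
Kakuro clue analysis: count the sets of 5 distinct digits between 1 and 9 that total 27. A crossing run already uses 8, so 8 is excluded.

4

5 distinct digits from 1–9 sum between 15 and 35.
Dropping sets that contain 8.
Enumerating: {1,4,6,7,9}, {2,3,6,7,9}, {2,4,5,7,9}, {3,4,5,6,9}.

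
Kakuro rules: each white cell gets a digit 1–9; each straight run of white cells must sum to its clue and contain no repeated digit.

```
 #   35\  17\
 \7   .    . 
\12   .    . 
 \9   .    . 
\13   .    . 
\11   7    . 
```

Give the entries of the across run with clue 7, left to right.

5 2

35 in 5 cells must be {5,6,7,8,9}.
R5C2 = 11 − 7 = 4 completes the 11 across.
Given what's placed, R4C2 must be 7 to fit the 13 across and 17 down.
R2C2 = 3: the only remaining digit allowed by both the 12 across and the 17 down.
R4C1 = 13 − 7 = 6 completes the 13 across.
R1C1 = 5: the only remaining digit allowed by both the 7 across and the 35 down.
R1C2 = 7 − 5 = 2 completes the 7 across.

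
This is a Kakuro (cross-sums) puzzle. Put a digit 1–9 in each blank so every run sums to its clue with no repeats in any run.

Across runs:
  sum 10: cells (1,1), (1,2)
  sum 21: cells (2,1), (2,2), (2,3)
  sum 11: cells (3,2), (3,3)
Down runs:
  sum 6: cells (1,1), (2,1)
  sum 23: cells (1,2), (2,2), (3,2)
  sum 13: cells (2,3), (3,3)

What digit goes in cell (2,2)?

9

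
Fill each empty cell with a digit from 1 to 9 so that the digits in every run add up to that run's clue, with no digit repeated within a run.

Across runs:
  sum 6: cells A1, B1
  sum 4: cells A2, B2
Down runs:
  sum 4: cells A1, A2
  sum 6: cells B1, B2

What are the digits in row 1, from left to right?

1 5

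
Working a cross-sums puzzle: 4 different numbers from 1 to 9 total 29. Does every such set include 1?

No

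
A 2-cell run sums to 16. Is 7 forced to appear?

The only way to make 16 from 2 distinct digits is {7,9}, which contains 7.

Yes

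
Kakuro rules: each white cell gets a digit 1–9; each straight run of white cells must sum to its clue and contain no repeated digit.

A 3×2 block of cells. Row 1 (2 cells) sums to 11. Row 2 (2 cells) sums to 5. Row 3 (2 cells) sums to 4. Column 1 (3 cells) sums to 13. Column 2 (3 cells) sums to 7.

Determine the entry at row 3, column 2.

1

4 in 2 cells must be {1,3}; 7 in 3 cells must be {1,2,4}.
The 4 across and the 7 down share only 1, so (3,2) = 1.
(3,1) = 4 − 1 = 3 completes the 4 across.
Nothing is forced directly, so branch on (1,2), whose candidates are 2 or 4. If (1,2) = 4: then (1,1) would have to be in {7} for the 11 across but in {1,2,4,6,8,9} for the 13 down — contradiction. So (1,2) = 2.
(1,1) = 11 − 2 = 9 completes the 11 across.
(2,1) = 13 − 12 = 1 completes the 13 down.
(2,2) = 5 − 1 = 4 completes the 5 across.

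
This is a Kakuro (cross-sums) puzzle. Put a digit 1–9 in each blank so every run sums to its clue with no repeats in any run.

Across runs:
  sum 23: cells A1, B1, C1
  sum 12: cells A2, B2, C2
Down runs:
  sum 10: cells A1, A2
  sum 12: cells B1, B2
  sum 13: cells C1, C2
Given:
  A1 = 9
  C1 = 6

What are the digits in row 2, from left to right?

1 4 7

23 in 3 cells must be {6,8,9}.
B1 = 23 − 15 = 8 completes the 23 across.
A2 = 10 − 9 = 1 completes the 10 down.
B2 = 12 − 8 = 4 completes the 12 down.
C2 = 12 − 5 = 7 completes the 12 across.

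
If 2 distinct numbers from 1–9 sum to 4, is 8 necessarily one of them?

No

The only way to make 4 from 2 distinct digits is {1,3}, which does not contain 8.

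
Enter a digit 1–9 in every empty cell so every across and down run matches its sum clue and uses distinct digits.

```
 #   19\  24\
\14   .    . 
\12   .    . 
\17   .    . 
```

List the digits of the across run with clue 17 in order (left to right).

8 9

17 in 2 cells must be {8,9}; 24 in 3 cells must be {7,8,9}.
Nothing is forced directly, so branch on R1C2, whose candidates are 8 or 9. If R1C2 = 9: that forces R1C1 = 5, R2C1 = 8, after which R2C2 would have to be in {4} for the 12 across but in {7,8} for the 24 down — contradiction. So R1C2 = 8.
R1C1 = 14 − 8 = 6 completes the 14 across.
Given what's placed, R3C2 must be 9 to fit the 17 across and 24 down.
R2C2 = 24 − 17 = 7 completes the 24 down.
R3C1 = 17 − 9 = 8 completes the 17 across.
R2C1 = 12 − 7 = 5 completes the 12 across.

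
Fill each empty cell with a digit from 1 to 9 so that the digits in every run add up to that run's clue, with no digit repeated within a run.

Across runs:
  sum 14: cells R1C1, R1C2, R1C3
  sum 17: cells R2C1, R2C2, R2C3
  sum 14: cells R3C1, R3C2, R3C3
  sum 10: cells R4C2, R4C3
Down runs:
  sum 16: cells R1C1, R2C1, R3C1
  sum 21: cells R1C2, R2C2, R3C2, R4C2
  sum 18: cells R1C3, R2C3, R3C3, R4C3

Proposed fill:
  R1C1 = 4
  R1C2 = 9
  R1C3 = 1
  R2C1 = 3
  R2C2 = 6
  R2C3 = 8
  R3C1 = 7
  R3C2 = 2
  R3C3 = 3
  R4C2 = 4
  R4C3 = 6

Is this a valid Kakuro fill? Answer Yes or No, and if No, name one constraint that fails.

No — the down run R1C1–R3C1 sums to 14, not 16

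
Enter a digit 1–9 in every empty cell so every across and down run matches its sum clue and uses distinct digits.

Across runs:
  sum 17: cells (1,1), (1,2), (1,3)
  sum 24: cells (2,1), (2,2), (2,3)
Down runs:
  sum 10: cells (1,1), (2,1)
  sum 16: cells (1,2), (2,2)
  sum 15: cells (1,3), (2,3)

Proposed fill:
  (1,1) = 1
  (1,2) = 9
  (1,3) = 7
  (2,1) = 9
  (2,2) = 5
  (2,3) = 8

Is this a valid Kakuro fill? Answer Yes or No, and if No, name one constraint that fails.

No — the across run (2,1)–(2,3) sums to 22, not 24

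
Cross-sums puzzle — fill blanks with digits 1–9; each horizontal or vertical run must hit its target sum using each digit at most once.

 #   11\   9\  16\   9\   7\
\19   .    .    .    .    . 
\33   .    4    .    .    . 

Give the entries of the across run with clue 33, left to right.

7 4 9 8 5

16 in 2 cells must be {7,9}.
R1C2 = 9 − 4 = 5 completes the 9 down.
Given what's placed, R1C3 must be 7 to fit the 19 across and 16 down.
R2C3 = 16 − 7 = 9 completes the 16 down.
R2C5 = 5: the only remaining digit allowed by both the 33 across and the 7 down.
R1C5 = 7 − 5 = 2 completes the 7 down.
R1C1 = 4: the only remaining digit allowed by both the 19 across and the 11 down.
R1C4 = 19 − 18 = 1 completes the 19 across.
R2C1 = 11 − 4 = 7 completes the 11 down.
R2C4 = 33 − 25 = 8 completes the 33 across.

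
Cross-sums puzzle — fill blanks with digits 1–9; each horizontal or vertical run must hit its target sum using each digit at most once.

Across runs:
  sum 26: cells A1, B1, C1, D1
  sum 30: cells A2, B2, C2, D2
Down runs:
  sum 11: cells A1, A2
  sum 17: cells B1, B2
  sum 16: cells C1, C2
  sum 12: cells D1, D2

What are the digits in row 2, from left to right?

6, 9, 7, 8

30 in 4 cells must be {6,7,8,9}; 17 in 2 cells must be {8,9}; 16 in 2 cells must be {7,9}.
Nothing is forced directly, so branch on B1, whose candidates are 8 or 9. If B1 = 9: that forces C1 = 7, B2 = 8, C2 = 9, D2 = 7, after which D1 would have to be in {2,4,6,8} for the 26 across but in {5} for the 12 down — contradiction. So B1 = 8.
B2 = 17 − 8 = 9 completes the 17 down.
Given what's placed, C2 must be 7 to fit the 30 across and 16 down.
D2 = 8: the only remaining digit allowed by both the 30 across and the 12 down.
C1 = 16 − 7 = 9 completes the 16 down.
D1 = 12 − 8 = 4 completes the 12 down.
A2 = 30 − 24 = 6 completes the 30 across.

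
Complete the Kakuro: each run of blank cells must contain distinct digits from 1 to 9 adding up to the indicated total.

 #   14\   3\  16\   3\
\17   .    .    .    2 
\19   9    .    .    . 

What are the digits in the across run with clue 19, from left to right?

9, 2, 7, 1

3 in 2 cells must be {1,2}; 16 in 2 cells must be {7,9}.
R1C1 = 14 − 9 = 5 completes the 14 down.
R1C2 = 1: the only remaining digit allowed by both the 17 across and the 3 down.
R1C3 = 17 − 8 = 9 completes the 17 across.
R2C2 = 3 − 1 = 2 completes the 3 down.
R2C3 = 16 − 9 = 7 completes the 16 down.
R2C4 = 19 − 18 = 1 completes the 19 across.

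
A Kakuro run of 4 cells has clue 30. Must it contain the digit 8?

The only way to make 30 from 4 distinct digits is {6,7,8,9}, which contains 8.

Yes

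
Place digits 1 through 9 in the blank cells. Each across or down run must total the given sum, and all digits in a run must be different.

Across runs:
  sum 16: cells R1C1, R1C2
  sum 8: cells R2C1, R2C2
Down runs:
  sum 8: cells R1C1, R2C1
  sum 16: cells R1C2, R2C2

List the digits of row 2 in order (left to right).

1, 7

16 in 2 cells must be {7,9}.
The 16 across and the 8 down share only 7, so R1C1 = 7.
R1C2 = 16 − 7 = 9 completes the 16 across.
R2C1 = 8 − 7 = 1 completes the 8 down.
R2C2 = 8 − 1 = 7 completes the 8 across.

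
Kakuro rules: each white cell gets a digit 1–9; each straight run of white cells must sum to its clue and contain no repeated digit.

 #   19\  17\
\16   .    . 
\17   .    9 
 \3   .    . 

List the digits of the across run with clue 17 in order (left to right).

8, 9

16 in 2 cells must be {7,9}; 17 in 2 cells must be {8,9}; 3 in 2 cells must be {1,2}.
R1C2 = 7: the only remaining digit allowed by both the 16 across and the 17 down.
R2C1 = 17 − 9 = 8 completes the 17 across.
Given what's placed, R3C1 must be 2 to fit the 3 across and 19 down.
R3C2 = 3 − 2 = 1 completes the 3 across.
R1C1 = 16 − 7 = 9 completes the 16 across.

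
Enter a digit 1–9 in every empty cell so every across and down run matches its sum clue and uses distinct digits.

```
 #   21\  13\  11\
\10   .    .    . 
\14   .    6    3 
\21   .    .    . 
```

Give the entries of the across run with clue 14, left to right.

5, 6, 3

R2C1 = 14 − 9 = 5 completes the 14 across.
Given what's placed, R1C1 must be 7 to fit the 10 across and 21 down.
R1C2 = 2: the only remaining digit allowed by both the 10 across and the 13 down.
R1C3 = 10 − 9 = 1 completes the 10 across.
R3C1 = 21 − 12 = 9 completes the 21 down.
R3C2 = 13 − 8 = 5 completes the 13 down.
R3C3 = 21 − 14 = 7 completes the 21 across.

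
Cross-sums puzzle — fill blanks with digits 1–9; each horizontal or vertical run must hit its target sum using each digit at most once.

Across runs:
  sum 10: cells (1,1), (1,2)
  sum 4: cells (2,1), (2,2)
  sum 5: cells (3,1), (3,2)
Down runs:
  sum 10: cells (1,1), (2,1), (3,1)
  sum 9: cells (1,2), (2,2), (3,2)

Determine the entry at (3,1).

3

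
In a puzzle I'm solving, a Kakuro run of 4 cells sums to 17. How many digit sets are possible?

9

4 distinct digits from 1–9 sum between 10 and 30.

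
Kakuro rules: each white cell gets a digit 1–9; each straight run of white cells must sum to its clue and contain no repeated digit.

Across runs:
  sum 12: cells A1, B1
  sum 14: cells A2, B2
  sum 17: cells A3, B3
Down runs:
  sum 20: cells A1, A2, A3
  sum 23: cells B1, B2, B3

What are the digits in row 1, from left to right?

17 in 2 cells must be {8,9}; 23 in 3 cells must be {6,8,9}.
Nothing is forced directly, so branch on B1, whose candidates are 8 or 9. If B1 = 8: that forces A1 = 4, A2 = 9, after which B2 would have to be in {5} for the 14 across but in {6,9} for the 23 down — contradiction. So B1 = 9.
A1 = 12 − 9 = 3 completes the 12 across.
Given what's placed, B3 must be 8 to fit the 17 across and 23 down.
B2 = 23 − 17 = 6 completes the 23 down.
A3 = 17 − 8 = 9 completes the 17 across.
A2 = 14 − 6 = 8 completes the 14 across.

3 9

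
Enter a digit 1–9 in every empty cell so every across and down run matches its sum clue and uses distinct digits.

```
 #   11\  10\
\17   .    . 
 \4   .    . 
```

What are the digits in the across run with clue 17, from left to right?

8 9

17 in 2 cells must be {8,9}; 4 in 2 cells must be {1,3}.
The 4 across and the 11 down share only 3, so R2C1 = 3.
R2C2 = 4 − 3 = 1 completes the 4 across.
R1C1 = 11 − 3 = 8 completes the 11 down.
R1C2 = 17 − 8 = 9 completes the 17 across.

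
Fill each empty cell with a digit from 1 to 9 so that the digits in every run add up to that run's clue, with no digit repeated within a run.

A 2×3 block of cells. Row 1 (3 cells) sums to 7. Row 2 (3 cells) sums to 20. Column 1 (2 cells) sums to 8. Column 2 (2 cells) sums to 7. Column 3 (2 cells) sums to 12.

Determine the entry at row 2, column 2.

5

7 in 3 cells must be {1,2,4}.
The 7 across and the 12 down share only 4, so (1,3) = 4.
(2,3) = 12 − 4 = 8 completes the 12 down.
Nothing is forced directly, so branch on (2,2), whose candidates are 3 or 5. If (2,2) = 3: then (1,2) would have to be in {1,2} for the 7 across but in {4} for the 7 down — contradiction. So (2,2) = 5.
(1,2) = 7 − 5 = 2 completes the 7 down.
(2,1) = 20 − 13 = 7 completes the 20 across.
(1,1) = 7 − 6 = 1 completes the 7 across.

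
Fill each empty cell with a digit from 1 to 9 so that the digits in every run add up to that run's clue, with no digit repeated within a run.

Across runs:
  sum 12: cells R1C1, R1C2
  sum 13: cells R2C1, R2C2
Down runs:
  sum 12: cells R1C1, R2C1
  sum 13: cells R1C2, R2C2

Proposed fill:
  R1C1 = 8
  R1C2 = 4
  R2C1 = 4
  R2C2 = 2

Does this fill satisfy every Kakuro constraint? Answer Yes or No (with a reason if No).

No — the across run R2C1–R2C2 sums to 6, not 13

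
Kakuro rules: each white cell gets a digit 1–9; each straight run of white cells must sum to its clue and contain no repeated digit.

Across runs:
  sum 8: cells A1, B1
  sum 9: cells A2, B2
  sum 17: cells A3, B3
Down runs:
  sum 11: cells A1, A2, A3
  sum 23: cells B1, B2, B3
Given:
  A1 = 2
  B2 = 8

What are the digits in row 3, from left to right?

8, 9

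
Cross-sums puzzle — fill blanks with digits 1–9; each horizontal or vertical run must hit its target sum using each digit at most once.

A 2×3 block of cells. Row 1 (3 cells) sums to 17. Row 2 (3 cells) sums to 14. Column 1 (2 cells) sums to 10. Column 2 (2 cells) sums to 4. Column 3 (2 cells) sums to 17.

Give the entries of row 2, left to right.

4 in 2 cells must be {1,3}; 17 in 2 cells must be {8,9}.
Nothing is forced directly, so branch on (1,2), whose candidates are 1 or 3. If (1,2) = 1: that forces (1,3) = 9, (2,2) = 3, after which (2,3) would have to be in {2,4,5,6,7,9} for the 14 across but in {8} for the 17 down — contradiction. So (1,2) = 3.
(2,2) = 4 − 3 = 1 completes the 4 down.
Nothing is forced directly, so branch on (1,3), whose candidates are 8 or 9. If (1,3) = 9: then (1,1) would have to be in {5} for the 17 across but in {1,2,3,4,6,7,8,9} for the 10 down — contradiction. So (1,3) = 8.
(1,1) = 17 − 11 = 6 completes the 17 across.
(2,1) = 10 − 6 = 4 completes the 10 down.
(2,3) = 14 − 5 = 9 completes the 14 across.

4 1 9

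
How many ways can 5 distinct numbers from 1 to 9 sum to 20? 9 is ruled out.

5 distinct digits from 1–9 sum between 15 and 35.
Dropping sets that contain 9.
Enumerating: {1,2,3,6,8}, {1,2,4,5,8}, {1,2,4,6,7}, {1,3,4,5,7}, {2,3,4,5,6}.

5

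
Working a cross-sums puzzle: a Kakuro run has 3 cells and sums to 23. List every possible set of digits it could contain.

{6,8,9}

3 distinct digits from 1–9 sum between 6 and 24.
Only one set works: {6,8,9}.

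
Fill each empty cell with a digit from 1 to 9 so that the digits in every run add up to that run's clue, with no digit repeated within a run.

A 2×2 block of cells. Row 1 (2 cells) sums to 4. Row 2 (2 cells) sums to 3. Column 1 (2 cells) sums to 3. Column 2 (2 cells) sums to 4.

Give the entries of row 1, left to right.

1 3

4 in 2 cells must be {1,3}; 3 in 2 cells must be {1,2}.
The 4 across and the 3 down share only 1, so (1,1) = 1.
(1,2) = 4 − 1 = 3 completes the 4 across.
(2,1) = 3 − 1 = 2 completes the 3 down.
(2,2) = 3 − 2 = 1 completes the 3 across.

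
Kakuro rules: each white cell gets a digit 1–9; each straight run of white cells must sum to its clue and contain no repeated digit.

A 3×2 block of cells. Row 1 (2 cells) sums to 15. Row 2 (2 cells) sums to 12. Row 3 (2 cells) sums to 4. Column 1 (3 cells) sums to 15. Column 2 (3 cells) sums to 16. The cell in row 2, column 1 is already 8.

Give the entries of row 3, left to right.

4 in 2 cells must be {1,3}.
Given what's placed, (1,1) must be 6 to fit the 15 across and 15 down.
(1,2) = 15 − 6 = 9 completes the 15 across.
(2,2) = 12 − 8 = 4 completes the 12 across.
(3,1) = 15 − 14 = 1 completes the 15 down.
(3,2) = 4 − 1 = 3 completes the 4 across.

1 3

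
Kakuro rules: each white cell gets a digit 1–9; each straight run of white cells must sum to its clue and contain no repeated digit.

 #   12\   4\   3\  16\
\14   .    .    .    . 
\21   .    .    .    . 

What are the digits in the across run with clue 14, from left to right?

4 in 2 cells must be {1,3}; 3 in 2 cells must be {1,2}; 16 in 2 cells must be {7,9}.
Only 7 fits R1C4 under both its across sum 14 and down sum 16.
R2C4 = 16 − 7 = 9 completes the 16 down.
Given what's placed, R1C1 must be 4 to fit the 14 across and 12 down.
R1C2 = 1: the only remaining digit allowed by both the 14 across and the 4 down.
R1C3 = 14 − 12 = 2 completes the 14 across.

4 1 2 7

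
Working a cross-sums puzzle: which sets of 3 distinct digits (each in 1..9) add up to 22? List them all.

3 distinct digits from 1–9 sum between 6 and 24.

{5,8,9}; {6,7,9}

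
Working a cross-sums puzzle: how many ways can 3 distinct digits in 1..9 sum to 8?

2

3 distinct digits from 1–9 sum between 6 and 24.
Enumerating: {1,2,5}, {1,3,4}.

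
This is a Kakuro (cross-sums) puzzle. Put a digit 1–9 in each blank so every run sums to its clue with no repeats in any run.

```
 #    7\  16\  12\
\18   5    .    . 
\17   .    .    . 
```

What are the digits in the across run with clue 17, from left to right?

16 in 2 cells must be {7,9}.
R2C1 = 7 − 5 = 2 completes the 7 down.
Nothing is forced directly, so branch on R1C2, whose candidates are 7 or 9. If R1C2 = 7: then R1C3 would have to be in {6} for the 18 across but in {3,4,5,7,8,9} for the 12 down — contradiction. So R1C2 = 9.
R1C3 = 18 − 14 = 4 completes the 18 across.
R2C2 = 16 − 9 = 7 completes the 16 down.
R2C3 = 17 − 9 = 8 completes the 17 across.

2 7 8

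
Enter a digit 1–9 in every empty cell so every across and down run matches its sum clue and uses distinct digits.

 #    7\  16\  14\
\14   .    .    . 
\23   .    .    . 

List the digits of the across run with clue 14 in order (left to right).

23 in 3 cells must be {6,8,9}; 16 in 2 cells must be {7,9}.
The 23 across and the 7 down share only 6, so R2C1 = 6.
Given what's placed, R2C2 must be 9 to fit the 23 across and 16 down.
R2C3 = 23 − 15 = 8 completes the 23 across.
R1C1 = 7 − 6 = 1 completes the 7 down.
R1C2 = 16 − 9 = 7 completes the 16 down.
R1C3 = 14 − 8 = 6 completes the 14 across.

1, 7, 6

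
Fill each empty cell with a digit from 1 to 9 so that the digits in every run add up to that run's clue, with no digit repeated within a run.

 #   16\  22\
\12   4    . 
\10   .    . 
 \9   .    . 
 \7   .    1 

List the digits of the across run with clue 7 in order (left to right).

R1C2 = 12 − 4 = 8 completes the 12 across.
R4C1 = 7 − 1 = 6 completes the 7 across.
R2C1 = 1: the only remaining digit allowed by both the 10 across and the 16 down.
R2C2 = 10 − 1 = 9 completes the 10 across.
R3C1 = 16 − 11 = 5 completes the 16 down.
R3C2 = 9 − 5 = 4 completes the 9 across.

6, 1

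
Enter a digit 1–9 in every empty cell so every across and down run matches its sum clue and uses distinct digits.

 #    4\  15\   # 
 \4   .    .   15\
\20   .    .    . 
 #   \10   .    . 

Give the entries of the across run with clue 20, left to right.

4 in 2 cells must be {1,3}.
The 20 across and the 4 down share only 3, so R2C1 = 3.
R1C1 = 4 − 3 = 1 completes the 4 down.
R1C2 = 4 − 1 = 3 completes the 4 across.
R2C2 = 8: the only remaining digit allowed by both the 20 across and the 15 down.
R2C3 = 20 − 11 = 9 completes the 20 across.
R3C2 = 15 − 11 = 4 completes the 15 down.
R3C3 = 10 − 4 = 6 completes the 10 across.

3 8 9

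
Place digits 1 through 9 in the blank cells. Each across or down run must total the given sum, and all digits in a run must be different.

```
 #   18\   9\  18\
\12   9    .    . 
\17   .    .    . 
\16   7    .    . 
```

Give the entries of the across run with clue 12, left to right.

9 2 1

R2C1 = 18 − 16 = 2 completes the 18 down.
R2C2 = 6: the only remaining digit allowed by both the 17 across and the 9 down.
R2C3 = 17 − 8 = 9 completes the 17 across.
Given what's placed, R3C2 must be 1 to fit the 16 across and 9 down.
R3C3 = 16 − 8 = 8 completes the 16 across.
R1C2 = 9 − 7 = 2 completes the 9 down.
R1C3 = 12 − 11 = 1 completes the 12 across.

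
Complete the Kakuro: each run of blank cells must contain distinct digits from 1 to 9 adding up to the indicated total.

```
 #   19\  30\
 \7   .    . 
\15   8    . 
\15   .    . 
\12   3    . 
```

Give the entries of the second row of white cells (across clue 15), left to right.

8, 7

30 in 4 cells must be {6,7,8,9}.
Intersecting the 7 across with the 30 down forces R1C2 = 6.
R2C2 = 15 − 8 = 7 completes the 15 across.
R4C2 = 12 − 3 = 9 completes the 12 across.
R1C1 = 7 − 6 = 1 completes the 7 across.
R3C1 = 19 − 12 = 7 completes the 19 down.
R3C2 = 15 − 7 = 8 completes the 15 across.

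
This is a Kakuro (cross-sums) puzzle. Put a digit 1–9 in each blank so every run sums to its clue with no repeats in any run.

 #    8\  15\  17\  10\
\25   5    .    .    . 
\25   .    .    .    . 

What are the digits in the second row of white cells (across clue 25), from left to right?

3, 6, 9, 7

17 in 2 cells must be {8,9}.
R2C1 = 8 − 5 = 3 completes the 8 down.
No cell is forced outright now. R1C3 can only be 8 or 9 (the digits allowed by both its 25 across and its 17 down). If R1C3 = 9: that forces R2C3 = 8, R2C4 = 9, after which R1C4 would have to be in {3,4,7,8} for the 25 across but in {1} for the 10 down — contradiction. So R1C3 = 8.
R1C2 = 9: the only remaining digit allowed by both the 25 across and the 15 down.
R1C4 = 25 − 22 = 3 completes the 25 across.
R2C2 = 15 − 9 = 6 completes the 15 down.
R2C3 = 17 − 8 = 9 completes the 17 down.
R2C4 = 25 − 18 = 7 completes the 25 across.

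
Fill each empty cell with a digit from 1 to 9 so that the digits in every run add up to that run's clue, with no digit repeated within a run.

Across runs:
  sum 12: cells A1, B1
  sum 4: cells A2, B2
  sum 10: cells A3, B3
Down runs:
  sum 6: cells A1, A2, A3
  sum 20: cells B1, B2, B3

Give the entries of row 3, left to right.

4 in 2 cells must be {1,3}; 6 in 3 cells must be {1,2,3}.
The 12 across and the 6 down share only 3, so A1 = 3.
B1 = 12 − 3 = 9 completes the 12 across.
Given what's placed, A2 must be 1 to fit the 4 across and 6 down.
B2 = 4 − 1 = 3 completes the 4 across.
A3 = 6 − 4 = 2 completes the 6 down.
B3 = 10 − 2 = 8 completes the 10 across.

2, 8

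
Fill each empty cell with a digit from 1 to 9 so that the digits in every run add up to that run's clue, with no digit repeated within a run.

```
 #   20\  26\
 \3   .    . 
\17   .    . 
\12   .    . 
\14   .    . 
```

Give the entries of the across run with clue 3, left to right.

1, 2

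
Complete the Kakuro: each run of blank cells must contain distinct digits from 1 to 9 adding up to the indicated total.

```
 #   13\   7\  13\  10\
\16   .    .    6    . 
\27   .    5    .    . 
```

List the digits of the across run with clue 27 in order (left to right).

R1C2 = 7 − 5 = 2 completes the 7 down.
R2C3 = 13 − 6 = 7 completes the 13 down.
Nothing is forced directly, so branch on R2C1, whose candidates are 6 or 9. If R2C1 = 9: then R1C1 would have to be in {1,3,5,7} for the 16 across but in {4} for the 13 down — contradiction. So R2C1 = 6.
R1C1 = 13 − 6 = 7 completes the 13 down.
R1C4 = 16 − 15 = 1 completes the 16 across.
R2C4 = 27 − 18 = 9 completes the 27 across.

6, 5, 7, 9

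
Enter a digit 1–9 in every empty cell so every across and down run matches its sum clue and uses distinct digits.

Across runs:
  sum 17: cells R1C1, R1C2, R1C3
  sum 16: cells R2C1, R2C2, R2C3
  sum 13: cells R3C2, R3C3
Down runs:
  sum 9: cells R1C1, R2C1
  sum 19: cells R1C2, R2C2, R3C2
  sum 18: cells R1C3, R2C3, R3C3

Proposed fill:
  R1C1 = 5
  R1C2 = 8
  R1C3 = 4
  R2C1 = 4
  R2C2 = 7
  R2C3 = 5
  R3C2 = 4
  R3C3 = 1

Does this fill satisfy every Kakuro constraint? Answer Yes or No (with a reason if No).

No — the across run R3C2–R3C3 sums to 5, not 13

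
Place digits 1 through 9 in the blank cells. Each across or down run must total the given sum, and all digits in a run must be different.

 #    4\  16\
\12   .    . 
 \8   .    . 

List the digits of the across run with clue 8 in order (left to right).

1, 7

4 in 2 cells must be {1,3}; 16 in 2 cells must be {7,9}.
The 12 across and the 4 down share only 3, so R1C1 = 3.
R1C2 = 12 − 3 = 9 completes the 12 across.
R2C1 = 4 − 3 = 1 completes the 4 down.
R2C2 = 8 − 1 = 7 completes the 8 across.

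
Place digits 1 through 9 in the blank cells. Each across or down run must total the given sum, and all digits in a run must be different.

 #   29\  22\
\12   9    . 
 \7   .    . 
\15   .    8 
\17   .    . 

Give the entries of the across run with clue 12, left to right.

17 in 2 cells must be {8,9}; 29 in 4 cells must be {5,7,8,9}.
R1C2 = 12 − 9 = 3 completes the 12 across.
R2C1 = 5: the only remaining digit allowed by both the 7 across and the 29 down.
R2C2 = 7 − 5 = 2 completes the 7 across.
R3C1 = 15 − 8 = 7 completes the 15 across.
R4C1 = 29 − 21 = 8 completes the 29 down.
R4C2 = 17 − 8 = 9 completes the 17 across.

9 3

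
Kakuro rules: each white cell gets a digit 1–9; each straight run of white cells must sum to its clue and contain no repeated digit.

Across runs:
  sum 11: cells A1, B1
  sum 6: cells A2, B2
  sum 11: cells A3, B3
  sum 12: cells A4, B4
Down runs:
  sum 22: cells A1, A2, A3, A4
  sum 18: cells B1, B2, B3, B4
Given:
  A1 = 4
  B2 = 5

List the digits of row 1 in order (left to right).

B1 = 11 − 4 = 7 completes the 11 across.
A2 = 6 − 5 = 1 completes the 6 across.
Given what's placed, B4 must be 4 to fit the 12 across and 18 down.
B3 = 18 − 16 = 2 completes the 18 down.
A4 = 12 − 4 = 8 completes the 12 across.
A3 = 11 − 2 = 9 completes the 11 across.

4 7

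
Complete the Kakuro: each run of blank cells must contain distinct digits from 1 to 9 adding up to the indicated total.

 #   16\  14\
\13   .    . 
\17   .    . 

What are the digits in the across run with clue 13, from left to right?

17 in 2 cells must be {8,9}; 16 in 2 cells must be {7,9}.
The 17 across and the 16 down share only 9, so R2C1 = 9.
R2C2 = 17 − 9 = 8 completes the 17 across.
R1C1 = 16 − 9 = 7 completes the 16 down.
R1C2 = 13 − 7 = 6 completes the 13 across.

7 6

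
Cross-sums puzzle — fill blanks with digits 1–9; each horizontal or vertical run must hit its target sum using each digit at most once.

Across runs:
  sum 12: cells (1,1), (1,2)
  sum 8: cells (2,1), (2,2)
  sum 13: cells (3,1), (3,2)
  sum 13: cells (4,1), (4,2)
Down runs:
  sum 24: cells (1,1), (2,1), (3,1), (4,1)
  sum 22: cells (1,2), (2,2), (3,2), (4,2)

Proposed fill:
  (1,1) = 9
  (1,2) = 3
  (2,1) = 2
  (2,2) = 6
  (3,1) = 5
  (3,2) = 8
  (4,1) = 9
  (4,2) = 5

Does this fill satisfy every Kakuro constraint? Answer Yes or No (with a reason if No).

No — the down run (1,1)–(4,1) sums to 25, not 24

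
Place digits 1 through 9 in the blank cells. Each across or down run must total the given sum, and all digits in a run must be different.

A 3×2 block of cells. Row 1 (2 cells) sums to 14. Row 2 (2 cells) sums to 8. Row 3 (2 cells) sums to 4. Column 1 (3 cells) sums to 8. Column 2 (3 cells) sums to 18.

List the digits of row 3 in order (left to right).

4 in 2 cells must be {1,3}.
The 14 across and the 8 down share only 5, so (1,1) = 5.
(1,2) = 14 − 5 = 9 completes the 14 across.
Given what's placed, (3,1) must be 1 to fit the 4 across and 8 down.
(3,2) = 4 − 1 = 3 completes the 4 across.
(2,1) = 8 − 6 = 2 completes the 8 down.
(2,2) = 8 − 2 = 6 completes the 8 across.

1, 3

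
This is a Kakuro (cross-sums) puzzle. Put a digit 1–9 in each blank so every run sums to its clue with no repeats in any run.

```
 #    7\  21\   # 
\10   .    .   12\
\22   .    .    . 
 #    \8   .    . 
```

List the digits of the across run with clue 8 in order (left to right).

5, 3

Nothing is forced directly, so branch on R2C1, whose candidates are 5 or 6. If R2C1 = 5: that forces R1C1 = 2, R1C2 = 8, R2C2 = 9, R2C3 = 8, after which R3C2 would have to be in {1,2,3,5,6,7} for the 8 across but in {4} for the 21 down — contradiction. So R2C1 = 6.
R1C1 = 7 − 6 = 1 completes the 7 down.
R1C2 = 10 − 1 = 9 completes the 10 across.
R2C2 = 7: the only remaining digit allowed by both the 22 across and the 21 down.
R2C3 = 22 − 13 = 9 completes the 22 across.
R3C2 = 21 − 16 = 5 completes the 21 down.
R3C3 = 8 − 5 = 3 completes the 8 across.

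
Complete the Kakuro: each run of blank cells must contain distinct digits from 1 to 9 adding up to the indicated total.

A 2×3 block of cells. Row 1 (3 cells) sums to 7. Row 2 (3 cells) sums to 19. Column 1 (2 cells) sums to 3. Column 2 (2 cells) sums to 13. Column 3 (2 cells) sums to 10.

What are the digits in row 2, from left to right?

2 9 8

7 in 3 cells must be {1,2,4}; 3 in 2 cells must be {1,2}.
The 7 across and the 13 down share only 4, so (1,2) = 4.
The 19 across and the 3 down share only 2, so (2,1) = 2.
(2,2) = 13 − 4 = 9 completes the 13 down.
(2,3) = 19 − 11 = 8 completes the 19 across.
(1,1) = 3 − 2 = 1 completes the 3 down.
(1,3) = 7 − 5 = 2 completes the 7 across.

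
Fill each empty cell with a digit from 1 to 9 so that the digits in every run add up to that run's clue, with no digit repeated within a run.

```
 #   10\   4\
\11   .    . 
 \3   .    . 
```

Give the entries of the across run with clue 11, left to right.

8 3

3 in 2 cells must be {1,2}; 4 in 2 cells must be {1,3}.
The 11 across and the 4 down share only 3, so R1C2 = 3.
R2C2 = 4 − 3 = 1 completes the 4 down.
R1C1 = 11 − 3 = 8 completes the 11 across.
R2C1 = 3 − 1 = 2 completes the 3 across.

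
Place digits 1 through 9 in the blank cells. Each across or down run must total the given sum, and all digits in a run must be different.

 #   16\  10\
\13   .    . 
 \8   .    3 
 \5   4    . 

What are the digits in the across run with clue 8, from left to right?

5 3

R2C1 = 8 − 3 = 5 completes the 8 across.
R3C2 = 5 − 4 = 1 completes the 5 across.
R1C1 = 16 − 9 = 7 completes the 16 down.
R1C2 = 13 − 7 = 6 completes the 13 across.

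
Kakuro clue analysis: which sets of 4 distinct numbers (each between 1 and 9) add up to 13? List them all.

{1,2,3,7}; {1,2,4,6}; {1,3,4,5}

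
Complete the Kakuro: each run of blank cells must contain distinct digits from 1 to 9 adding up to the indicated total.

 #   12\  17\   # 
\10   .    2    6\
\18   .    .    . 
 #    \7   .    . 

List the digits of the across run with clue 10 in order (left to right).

8, 2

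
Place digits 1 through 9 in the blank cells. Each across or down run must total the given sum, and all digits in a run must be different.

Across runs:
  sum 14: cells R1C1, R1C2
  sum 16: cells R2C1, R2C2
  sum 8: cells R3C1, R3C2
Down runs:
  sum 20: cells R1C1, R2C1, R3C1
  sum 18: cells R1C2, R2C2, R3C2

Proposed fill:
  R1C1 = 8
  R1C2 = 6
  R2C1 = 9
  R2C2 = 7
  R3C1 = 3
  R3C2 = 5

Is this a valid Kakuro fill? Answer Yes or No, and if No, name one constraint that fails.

Yes

Across: 8+6=14; 9+7=16; 3+5=8. Down: 8+9+3=20; 6+7+5=18. No digit repeats within any run.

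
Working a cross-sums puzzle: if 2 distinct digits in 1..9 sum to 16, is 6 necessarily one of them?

The only way to make 16 from 2 distinct digits is {7,9}, which does not contain 6.

No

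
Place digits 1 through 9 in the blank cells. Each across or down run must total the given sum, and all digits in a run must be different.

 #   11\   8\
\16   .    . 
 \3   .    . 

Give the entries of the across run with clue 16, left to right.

9 7

16 in 2 cells must be {7,9}; 3 in 2 cells must be {1,2}.
The 16 across and the 8 down share only 7, so R1C2 = 7.
The 3 across and the 11 down share only 2, so R2C1 = 2.
R2C2 = 3 − 2 = 1 completes the 3 across.
R1C1 = 16 − 7 = 9 completes the 16 across.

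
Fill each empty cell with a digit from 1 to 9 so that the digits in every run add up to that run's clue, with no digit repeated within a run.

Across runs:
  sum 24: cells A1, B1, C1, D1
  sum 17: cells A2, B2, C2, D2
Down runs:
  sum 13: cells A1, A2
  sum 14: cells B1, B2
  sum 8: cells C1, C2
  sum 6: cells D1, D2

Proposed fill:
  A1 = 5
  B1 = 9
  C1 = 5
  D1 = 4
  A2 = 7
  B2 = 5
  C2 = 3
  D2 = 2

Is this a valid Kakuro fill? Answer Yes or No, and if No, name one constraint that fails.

No — the across run A1–D1 sums to 23, not 24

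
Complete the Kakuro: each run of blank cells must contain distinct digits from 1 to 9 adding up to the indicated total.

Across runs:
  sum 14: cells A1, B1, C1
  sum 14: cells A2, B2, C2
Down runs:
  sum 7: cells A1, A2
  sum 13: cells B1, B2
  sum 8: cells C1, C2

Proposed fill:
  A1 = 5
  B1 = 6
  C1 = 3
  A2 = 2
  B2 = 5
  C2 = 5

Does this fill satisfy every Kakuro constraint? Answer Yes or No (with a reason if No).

No — the down run B1–B2 sums to 11, not 13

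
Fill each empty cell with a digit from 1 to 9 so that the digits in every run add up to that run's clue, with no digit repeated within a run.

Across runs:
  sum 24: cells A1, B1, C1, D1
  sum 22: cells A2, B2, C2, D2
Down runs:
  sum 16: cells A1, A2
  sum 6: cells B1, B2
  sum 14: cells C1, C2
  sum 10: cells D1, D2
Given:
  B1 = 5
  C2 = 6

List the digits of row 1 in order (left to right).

9, 5, 8, 2

16 in 2 cells must be {7,9}.
C1 = 14 − 6 = 8 completes the 14 down.
B2 = 6 − 5 = 1 completes the 6 down.
A2 = 7: the only remaining digit allowed by both the 22 across and the 16 down.
D2 = 22 − 14 = 8 completes the 22 across.
A1 = 16 − 7 = 9 completes the 16 down.
D1 = 24 − 22 = 2 completes the 24 across.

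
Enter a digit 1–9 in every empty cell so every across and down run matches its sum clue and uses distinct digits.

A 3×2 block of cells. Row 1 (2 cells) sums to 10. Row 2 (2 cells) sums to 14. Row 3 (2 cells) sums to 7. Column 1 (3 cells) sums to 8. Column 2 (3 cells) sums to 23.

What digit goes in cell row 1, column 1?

2

23 in 3 cells must be {6,8,9}.
The 14 across and the 8 down share only 5, so (2,1) = 5.
(2,2) = 14 − 5 = 9 completes the 14 across.
Given what's placed, (3,2) must be 6 to fit the 7 across and 23 down.
(1,2) = 23 − 15 = 8 completes the 23 down.
(3,1) = 7 − 6 = 1 completes the 7 across.
(1,1) = 10 − 8 = 2 completes the 10 across.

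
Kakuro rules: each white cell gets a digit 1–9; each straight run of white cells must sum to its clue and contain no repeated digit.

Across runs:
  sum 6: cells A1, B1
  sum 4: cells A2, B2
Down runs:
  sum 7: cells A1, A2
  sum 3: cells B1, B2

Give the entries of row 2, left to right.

3 1

4 in 2 cells must be {1,3}; 3 in 2 cells must be {1,2}.
The 4 across and the 3 down share only 1, so B2 = 1.
B1 = 3 − 1 = 2 completes the 3 down.
A2 = 4 − 1 = 3 completes the 4 across.
A1 = 6 − 2 = 4 completes the 6 across.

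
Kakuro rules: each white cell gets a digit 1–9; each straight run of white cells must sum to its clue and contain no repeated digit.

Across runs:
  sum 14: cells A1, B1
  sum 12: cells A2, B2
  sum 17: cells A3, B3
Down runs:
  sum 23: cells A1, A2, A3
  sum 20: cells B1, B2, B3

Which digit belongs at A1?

17 in 2 cells must be {8,9}; 23 in 3 cells must be {6,8,9}.
Nothing is forced directly, so branch on A2, whose candidates are 8 or 9. If A2 = 8: that forces B2 = 4, A3 = 9, after which B3 would have to be in {8} for the 17 across but in {7,9} for the 20 down — contradiction. So A2 = 9.
B2 = 12 − 9 = 3 completes the 12 across.
Given what's placed, A3 must be 8 to fit the 17 across and 23 down.
B3 = 17 − 8 = 9 completes the 17 across.
A1 = 23 − 17 = 6 completes the 23 down.
B1 = 14 − 6 = 8 completes the 14 across.

6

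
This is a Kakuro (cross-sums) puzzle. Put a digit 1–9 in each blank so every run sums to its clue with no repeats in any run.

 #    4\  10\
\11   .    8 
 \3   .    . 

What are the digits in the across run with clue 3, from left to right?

3 in 2 cells must be {1,2}; 4 in 2 cells must be {1,3}.
R1C1 = 11 − 8 = 3 completes the 11 across.
R2C1 = 4 − 3 = 1 completes the 4 down.
R2C2 = 3 − 1 = 2 completes the 3 across.

1, 2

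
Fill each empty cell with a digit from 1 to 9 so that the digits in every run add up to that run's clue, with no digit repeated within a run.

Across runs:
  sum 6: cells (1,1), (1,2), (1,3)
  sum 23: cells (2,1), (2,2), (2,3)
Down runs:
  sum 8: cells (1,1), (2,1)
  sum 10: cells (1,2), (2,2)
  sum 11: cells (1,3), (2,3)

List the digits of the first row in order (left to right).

6 in 3 cells must be {1,2,3}; 23 in 3 cells must be {6,8,9}.
The 23 across and the 8 down share only 6, so (2,1) = 6.
(1,1) = 8 − 6 = 2 completes the 8 down.
Given what's placed, (1,3) must be 3 to fit the 6 across and 11 down.
(2,3) = 11 − 3 = 8 completes the 11 down.
(1,2) = 6 − 5 = 1 completes the 6 across.
(2,2) = 23 − 14 = 9 completes the 23 across.

2 1 3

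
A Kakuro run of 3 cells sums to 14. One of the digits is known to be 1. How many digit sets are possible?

3

3 distinct digits from 1–9 sum between 6 and 24.
Keeping only sets containing 1.
Enumerating: {1,4,9}, {1,5,8}, {1,6,7}.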